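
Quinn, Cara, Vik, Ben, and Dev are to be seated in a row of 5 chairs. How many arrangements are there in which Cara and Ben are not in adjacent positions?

Of the 5! = 120 arrangements, those with Cara and Ben adjacent number 2 × 4! = 48 (treat the pair as a block with 2 internal orders).
Complementary counting: 120 − 48 = 72.

72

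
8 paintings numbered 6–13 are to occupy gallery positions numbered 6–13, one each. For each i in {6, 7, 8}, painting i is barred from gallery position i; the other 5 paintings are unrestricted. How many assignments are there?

Let Aᵢ (for i ∈ {6, 7, 8}) be the placements that put painting i in its forbidden gallery position. Any j of these fix j positions, leaving (8−j)! ways to fill the rest, and there are C(3,j) ways to pick which j.
By inclusion–exclusion, the number of valid placements is Σ_{j=0}^{3} (−1)^j C(3,j)·(8−j)!.
Computing: 40320 − 15120 + 2160 − 120 = 27240.

27240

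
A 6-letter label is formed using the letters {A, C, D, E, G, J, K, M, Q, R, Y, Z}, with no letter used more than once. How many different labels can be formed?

665280

With no repetition, fill the 6 letters in order: 12 choices, then 11, down to 7.
That product is 12 × 11 × 10 × 9 × 8 × 7 = 665280.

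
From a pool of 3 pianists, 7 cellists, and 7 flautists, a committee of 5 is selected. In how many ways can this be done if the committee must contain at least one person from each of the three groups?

3724

With no constraint there are C(17,5) = 6188 possible selections.
Selections missing a whole group: no pianists → C(14,5) = 2002; no cellists → C(10,5) = 252; no flautists → C(10,5) = 252.
Add back selections omitting two groups (i.e. drawn from a single group): C(3,5) + C(7,5) + C(7,5) = 42.
By inclusion–exclusion: 6188 − 2506 + 42 = 3724.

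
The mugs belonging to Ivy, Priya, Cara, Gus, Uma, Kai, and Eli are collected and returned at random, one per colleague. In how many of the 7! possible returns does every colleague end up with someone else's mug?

1854

Count assignments avoiding every fixed point. For any j of the 7 colleagues fixed to their own mug, the other 7−j can be arranged in (7−j)! ways.
By inclusion–exclusion this is Σ_{j=0}^{7} (−1)^j C(7,j)·(7−j)!.
Computing: 5040 − 5040 + 2520 − 840 + 210 − 42 + 7 − 1 = 1854.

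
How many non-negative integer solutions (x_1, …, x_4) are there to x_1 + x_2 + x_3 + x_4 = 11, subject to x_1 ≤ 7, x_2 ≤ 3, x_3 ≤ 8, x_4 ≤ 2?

Ignoring the caps, the number of non-negative solutions to x_1+…+x_4 = 11 is C(14,3) = 364.
Subtract solutions that violate a single cap (substitute x_i' = x_i − (cap_i+1)): x_1 ≥ 8 gives C(6,3) = 20; x_2 ≥ 4 gives C(10,3) = 120; x_3 ≥ 9 gives C(5,3) = 10; x_4 ≥ 3 gives C(11,3) = 165. Together 315.
Add back pairs where two caps are both exceeded: 0 + 0 + 1 + 0 + 35 + 0 = 36.
By inclusion–exclusion the count is 364 − 315 + 36 = 85.

85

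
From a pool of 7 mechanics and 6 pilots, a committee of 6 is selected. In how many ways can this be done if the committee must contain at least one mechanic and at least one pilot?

1708

Total 6-person selections from all 13: C(13,6) = 1716.
Selections missing a whole group: no mechanics → C(6,6) = 1; no pilots → C(7,6) = 7.
Both groups omitted at once is impossible, so 1716 − 8 = 1708.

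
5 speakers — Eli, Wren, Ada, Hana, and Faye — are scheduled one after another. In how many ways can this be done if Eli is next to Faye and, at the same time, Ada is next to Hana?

Treat {Eli,Faye} as one block (2 orders) and {Ada,Hana} as another (2 orders).
That leaves 3 units to arrange: 2 × 2 × 3! = 4 × 6 = 24.

24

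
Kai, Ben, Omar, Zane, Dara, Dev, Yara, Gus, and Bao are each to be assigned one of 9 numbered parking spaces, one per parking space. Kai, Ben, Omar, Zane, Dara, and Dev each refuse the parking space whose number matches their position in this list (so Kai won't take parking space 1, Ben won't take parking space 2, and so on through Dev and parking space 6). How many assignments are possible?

183822

Let Aᵢ (for 1 ≤ i ≤ 6) be the placements that put person i in their forbidden parking space. Any j of these fix j positions, leaving (9−j)! ways to fill the rest, and there are C(6,j) ways to pick which j.
By inclusion–exclusion, the number of valid placements is Σ_{j=0}^{6} (−1)^j C(6,j)·(9−j)!.
Computing: 362880 − 241920 + 75600 − 14400 + 1800 − 144 + 6 = 183822.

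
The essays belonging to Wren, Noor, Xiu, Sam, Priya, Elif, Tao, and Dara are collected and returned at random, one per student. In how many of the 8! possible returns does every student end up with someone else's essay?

This is the derangement count D_8: permutations of 8 items with no fixed point.
By inclusion–exclusion this is Σ_{j=0}^{8} (−1)^j C(8,j)·(8−j)!.
Computing: 40320 − 40320 + 20160 − 6720 + 1680 − 336 + 56 − 8 + 1 = 14833.

14833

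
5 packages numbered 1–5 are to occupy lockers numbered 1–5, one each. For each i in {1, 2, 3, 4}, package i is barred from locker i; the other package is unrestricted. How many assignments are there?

Let Aᵢ (for 1 ≤ i ≤ 4) be the placements that put package i in its forbidden locker. Any j of these fix j positions, leaving (5−j)! ways to fill the rest, and there are C(4,j) ways to pick which j.
By inclusion–exclusion, the number of valid placements is Σ_{j=0}^{4} (−1)^j C(4,j)·(5−j)!.
Computing: 120 − 96 + 36 − 8 + 1 = 53.

53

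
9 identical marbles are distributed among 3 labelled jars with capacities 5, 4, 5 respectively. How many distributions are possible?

20

By stars and bars, unrestricted non-negative solutions to x_1+…+x_3 = 9 number C(9+2,2) = 55.
Subtract solutions that violate a single cap (substitute x_i' = x_i − (cap_i+1)): x_1 ≥ 6 gives C(5,2) = 10; x_2 ≥ 5 gives C(6,2) = 15; x_3 ≥ 6 gives C(5,2) = 10. Together 35.
No two caps can be exceeded simultaneously, so the pair terms are all 0.
By inclusion–exclusion the count is 55 − 35 + 0 = 20.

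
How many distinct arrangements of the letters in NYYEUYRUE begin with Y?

5040

With the first slot taken by Y, it remains to arrange the other 8 letters (NYEUYRUE).
Those 8 letters have E appearing twice, U appearing twice, and Y appearing twice, giving (8)!/(2!·2!·2!) = 5040.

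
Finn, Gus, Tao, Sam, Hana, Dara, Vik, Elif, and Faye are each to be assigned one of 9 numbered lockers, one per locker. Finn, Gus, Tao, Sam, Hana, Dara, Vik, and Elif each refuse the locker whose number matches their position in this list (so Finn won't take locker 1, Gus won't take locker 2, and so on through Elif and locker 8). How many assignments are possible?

Let Aᵢ (for 1 ≤ i ≤ 8) be the placements that put person i in their forbidden locker. Any j of these fix j positions, leaving (9−j)! ways to fill the rest, and there are C(8,j) ways to pick which j.
By inclusion–exclusion, the number of valid placements is Σ_{j=0}^{8} (−1)^j C(8,j)·(9−j)!.
Computing: 362880 − 322560 + 141120 − 40320 + 8400 − 1344 + 168 − 16 + 1 = 148329.

148329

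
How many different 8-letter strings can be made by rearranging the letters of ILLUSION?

10080

The 8 letters of ILLUSION have repeats: I appearing twice and L appearing twice.
The number of distinct arrangements is 8!/(2!·2!) = 40320/4 = 10080.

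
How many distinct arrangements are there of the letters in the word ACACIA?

60

ACACIA has 6 letters with A appearing 3 times and C appearing twice.
The number of distinct arrangements is 6!/(3!·2!) = 720/12 = 60.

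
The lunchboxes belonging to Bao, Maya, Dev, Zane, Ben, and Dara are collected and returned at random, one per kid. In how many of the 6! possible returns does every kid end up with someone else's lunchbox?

265

Count assignments avoiding every fixed point. For any j of the 6 kids fixed to their own lunchbox, the other 6−j can be arranged in (6−j)! ways.
By inclusion–exclusion this is Σ_{j=0}^{6} (−1)^j C(6,j)·(6−j)!.
Computing: 720 − 720 + 360 − 120 + 30 − 6 + 1 = 265.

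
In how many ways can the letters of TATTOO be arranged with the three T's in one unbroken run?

12

Treat the 3 copies of T as a single block. The multiset to arrange is then {TTT, A, O, O}, 4 items in all.
That gives (4)!/(2!) = 12 arrangements.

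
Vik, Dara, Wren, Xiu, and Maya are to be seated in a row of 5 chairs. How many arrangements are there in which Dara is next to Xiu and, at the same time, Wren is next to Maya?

Treat {Dara,Xiu} as one block (2 orders) and {Wren,Maya} as another (2 orders).
That leaves 3 units to arrange: 2 × 2 × 3! = 4 × 6 = 24.

24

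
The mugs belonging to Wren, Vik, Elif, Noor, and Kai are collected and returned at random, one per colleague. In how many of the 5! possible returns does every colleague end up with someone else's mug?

Count assignments avoiding every fixed point. For any j of the 5 colleagues fixed to their own mug, the other 5−j can be arranged in (5−j)! ways.
By inclusion–exclusion this is Σ_{j=0}^{5} (−1)^j C(5,j)·(5−j)!.
Computing: 120 − 120 + 60 − 20 + 5 − 1 = 44.

44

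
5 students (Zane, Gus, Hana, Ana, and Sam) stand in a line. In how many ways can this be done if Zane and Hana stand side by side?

48

Treat {Zane, Hana} as a single unit. There are 4 units to order, and the pair itself can be ordered 2 ways.
That gives 2 × 4! = 2 × 24 = 48.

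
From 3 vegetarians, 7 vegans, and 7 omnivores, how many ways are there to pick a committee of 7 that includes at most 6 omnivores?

19447

Split by how many omnivores are chosen (0 through 6).
Sum: C(7,0)·C(10,7) + C(7,1)·C(10,6) + C(7,2)·C(10,5) + C(7,3)·C(10,4) + C(7,4)·C(10,3) + C(7,5)·C(10,2) + C(7,6)·C(10,1) = 120 + 1470 + 5292 + 7350 + 4200 + 945 + 70 = 19447.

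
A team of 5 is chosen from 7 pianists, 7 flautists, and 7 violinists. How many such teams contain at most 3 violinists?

Split by how many violinists are chosen (0 through 3).
Sum: C(7,0)·C(14,5) + C(7,1)·C(14,4) + C(7,2)·C(14,3) + C(7,3)·C(14,2) = 2002 + 7007 + 7644 + 3185 = 19838.

19838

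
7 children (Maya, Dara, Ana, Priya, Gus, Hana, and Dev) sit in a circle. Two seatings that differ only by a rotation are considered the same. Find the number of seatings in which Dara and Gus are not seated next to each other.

Without the restriction there are (6)! = 720 seatings.
Seatings with Dara beside Gus: treat them as a block with 2 internal orders, giving 2 × (5)! = 240.
Subtracting, 720 − 240 = 480.

480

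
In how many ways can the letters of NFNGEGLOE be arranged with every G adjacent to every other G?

10080

Treat the 2 copies of G as a single block. The multiset to arrange is then {GG, E, E, F, L, N, N, O}, 8 items in all.
That gives (8)!/(2!·2!) = 10080 arrangements.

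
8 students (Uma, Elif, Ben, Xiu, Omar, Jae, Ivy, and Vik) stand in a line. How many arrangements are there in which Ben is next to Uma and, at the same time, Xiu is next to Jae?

2880

Treat {Ben,Uma} as one block (2 orders) and {Xiu,Jae} as another (2 orders).
That leaves 6 units to arrange: 2 × 2 × 6! = 4 × 720 = 2880.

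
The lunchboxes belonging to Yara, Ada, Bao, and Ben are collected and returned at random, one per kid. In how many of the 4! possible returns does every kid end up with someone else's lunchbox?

9

Count assignments avoiding every fixed point. For any j of the 4 kids fixed to their own lunchbox, the other 4−j can be arranged in (4−j)! ways.
By inclusion–exclusion this is Σ_{j=0}^{4} (−1)^j C(4,j)·(4−j)!.
Computing: 24 − 24 + 12 − 4 + 1 = 9.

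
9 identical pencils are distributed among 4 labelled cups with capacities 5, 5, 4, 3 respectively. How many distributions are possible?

90

Ignoring the caps, the number of non-negative solutions to x_1+…+x_4 = 9 is C(12,3) = 220.
Subtract solutions that violate a single cap (substitute x_i' = x_i − (cap_i+1)): x_1 ≥ 6 gives C(6,3) = 20; x_2 ≥ 6 gives C(6,3) = 20; x_3 ≥ 5 gives C(7,3) = 35; x_4 ≥ 4 gives C(8,3) = 56. Together 131.
Add back pairs where two caps are both exceeded: 0 + 0 + 0 + 0 + 0 + 1 = 1.
By inclusion–exclusion the count is 220 − 131 + 1 = 90.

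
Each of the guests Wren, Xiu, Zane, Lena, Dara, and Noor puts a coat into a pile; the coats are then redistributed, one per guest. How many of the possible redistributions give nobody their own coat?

265

This is the derangement count D_6: permutations of 6 items with no fixed point.
By inclusion–exclusion this is Σ_{j=0}^{6} (−1)^j C(6,j)·(6−j)!.
Computing: 720 − 720 + 360 − 120 + 30 − 6 + 1 = 265.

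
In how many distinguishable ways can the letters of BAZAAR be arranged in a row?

The 6 letters of BAZAAR have repeats: A appearing 3 times.
Dividing 6! = 720 by 3! = 6 for the repeated letters gives 120.

120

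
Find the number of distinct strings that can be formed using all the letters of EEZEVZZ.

EEZEVZZ has 7 letters with E appearing 3 times and Z appearing 3 times.
The number of distinct arrangements is 7!/(3!·3!) = 5040/36 = 140.

140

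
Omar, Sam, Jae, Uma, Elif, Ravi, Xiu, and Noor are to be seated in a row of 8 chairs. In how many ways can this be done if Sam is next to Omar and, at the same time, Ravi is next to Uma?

2880

Treat {Sam,Omar} as one block (2 orders) and {Ravi,Uma} as another (2 orders).
That leaves 6 units to arrange: 2 × 2 × 6! = 4 × 720 = 2880.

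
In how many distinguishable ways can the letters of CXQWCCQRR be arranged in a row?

Letter multiplicities in CXQWCCQRR: C×3, Q×2, R×2, W×1, X×1.
So there are 9! / (3!·2!·2!) = 15120 distinguishable arrangements.

15120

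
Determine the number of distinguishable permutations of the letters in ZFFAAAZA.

Letter multiplicities in ZFFAAAZA: A×4, F×2, Z×2.
So there are 8! / (4!·2!·2!) = 420 distinguishable arrangements.

420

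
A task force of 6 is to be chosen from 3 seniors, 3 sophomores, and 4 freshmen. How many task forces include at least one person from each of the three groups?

Unrestricted: C(10,6) = 210 ways to pick any 6 of the 10.
Subtract selections that omit an entire group: no seniors → C(7,6) = 7; no sophomores → C(7,6) = 7; no freshmen → C(6,6) = 1.
Add back selections omitting two groups (i.e. drawn from a single group): C(3,6) + C(3,6) + C(4,6) = 0.
By inclusion–exclusion: 210 − 15 + 0 = 195.

195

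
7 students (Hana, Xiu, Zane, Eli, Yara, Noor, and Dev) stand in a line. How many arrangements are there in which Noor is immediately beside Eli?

1440

Glue Noor and Eli into one block (2 internal orders), leaving 6 units to arrange in a row.
So the count is 2·(6)! = 1440.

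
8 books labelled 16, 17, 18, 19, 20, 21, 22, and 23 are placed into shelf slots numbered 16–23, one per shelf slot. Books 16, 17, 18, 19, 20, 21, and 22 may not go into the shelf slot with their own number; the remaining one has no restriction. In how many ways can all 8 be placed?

Let Aᵢ (for 16 ≤ i ≤ 22) be the placements that put book i in its forbidden shelf slot. Any j of these fix j positions, leaving (8−j)! ways to fill the rest, and there are C(7,j) ways to pick which j.
By inclusion–exclusion, the number of valid placements is Σ_{j=0}^{7} (−1)^j C(7,j)·(8−j)!.
Computing: 40320 − 35280 + 15120 − 4200 + 840 − 126 + 14 − 1 = 16687.

16687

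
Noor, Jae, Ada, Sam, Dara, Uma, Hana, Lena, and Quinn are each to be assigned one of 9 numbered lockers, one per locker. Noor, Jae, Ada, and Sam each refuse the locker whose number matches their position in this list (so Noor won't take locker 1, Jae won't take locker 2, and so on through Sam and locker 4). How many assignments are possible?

Let Aᵢ (for 1 ≤ i ≤ 4) be the placements that put person i in their forbidden locker. Any j of these fix j positions, leaving (9−j)! ways to fill the rest, and there are C(4,j) ways to pick which j.
By inclusion–exclusion, the number of valid placements is Σ_{j=0}^{4} (−1)^j C(4,j)·(9−j)!.
Computing: 362880 − 161280 + 30240 − 2880 + 120 = 229080.

229080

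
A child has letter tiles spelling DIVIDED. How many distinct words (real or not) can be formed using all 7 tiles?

The 7 letters of DIVIDED have repeats: D appearing 3 times and I appearing twice.
The number of distinct arrangements is 7!/(3!·2!) = 5040/12 = 420.

420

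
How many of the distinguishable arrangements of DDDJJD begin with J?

5

With the first slot taken by J, it remains to arrange the other 5 letters (DDDJD).
Those 5 letters have D appearing 4 times, giving (5)!/(4!) = 5.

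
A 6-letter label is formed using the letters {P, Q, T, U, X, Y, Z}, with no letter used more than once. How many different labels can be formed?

With no repetition, fill the 6 letters in order: 7 choices, then 6, down to 2.
7 × 6 × 5 × 4 × 3 × 2 = 5040.

5040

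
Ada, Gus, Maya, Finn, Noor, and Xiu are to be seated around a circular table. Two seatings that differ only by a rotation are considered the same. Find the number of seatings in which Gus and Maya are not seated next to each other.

All circular seatings of 6 people number (5)! = 120.
Seatings with Gus beside Maya: treat them as a block with 2 internal orders, giving 2 × (4)! = 48.
Subtracting, 120 − 48 = 72.

72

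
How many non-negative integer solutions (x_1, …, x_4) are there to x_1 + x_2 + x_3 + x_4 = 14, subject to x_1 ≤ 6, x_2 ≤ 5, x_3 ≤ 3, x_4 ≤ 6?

73

Ignoring the caps, the number of non-negative solutions to x_1+…+x_4 = 14 is C(17,3) = 680.
Subtract solutions that violate a single cap (substitute x_i' = x_i − (cap_i+1)): x_1 ≥ 7 gives C(10,3) = 120; x_2 ≥ 6 gives C(11,3) = 165; x_3 ≥ 4 gives C(13,3) = 286; x_4 ≥ 7 gives C(10,3) = 120. Together 691.
Add back pairs where two caps are both exceeded: 4 + 20 + 1 + 35 + 4 + 20 = 84.
By inclusion–exclusion the count is 680 − 691 + 84 = 73.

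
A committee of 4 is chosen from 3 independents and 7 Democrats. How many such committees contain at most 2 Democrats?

70

Split by how many Democrats are chosen (0 through 2).
Sum: C(7,0)·C(3,4) + C(7,1)·C(3,3) + C(7,2)·C(3,2) = 0 + 7 + 63 = 70.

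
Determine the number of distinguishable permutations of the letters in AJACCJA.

210

Letter multiplicities in AJACCJA: A×3, C×2, J×2.
So there are 7! / (3!·2!·2!) = 210 distinguishable arrangements.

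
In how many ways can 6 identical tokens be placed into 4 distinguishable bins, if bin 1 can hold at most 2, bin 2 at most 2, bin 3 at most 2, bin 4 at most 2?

By stars and bars, unrestricted non-negative solutions to x_1+…+x_4 = 6 number C(6+3,3) = 84.
Subtract solutions that violate a single cap (substitute x_i' = x_i − (cap_i+1)): x_1 ≥ 3 gives C(6,3) = 20; x_2 ≥ 3 gives C(6,3) = 20; x_3 ≥ 3 gives C(6,3) = 20; x_4 ≥ 3 gives C(6,3) = 20. Together 80.
Add back pairs where two caps are both exceeded: 1 + 1 + 1 + 1 + 1 + 1 = 6.
By inclusion–exclusion the count is 84 − 80 + 6 = 10.

10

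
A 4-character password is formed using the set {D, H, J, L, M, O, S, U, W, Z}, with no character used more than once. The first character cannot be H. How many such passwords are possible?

The first character has 10−1 = 9 choices (anything except H).
The remaining 3 characters are filled from the other 9 symbols without repetition: 9 × 8 × 7 = 504.
Total: 9 × 504 = 4536.

4536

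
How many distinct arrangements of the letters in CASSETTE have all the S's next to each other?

Treat the 2 copies of S as a single block. The multiset to arrange is then {SS, A, C, E, E, T, T}, 7 items in all.
That gives (7)!/(2!·2!) = 1260 arrangements.

1260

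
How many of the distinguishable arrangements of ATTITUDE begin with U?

840

Fix U in the first position and arrange the remaining 7 letters.
Those 7 letters have T appearing 3 times, giving (7)!/(3!) = 840.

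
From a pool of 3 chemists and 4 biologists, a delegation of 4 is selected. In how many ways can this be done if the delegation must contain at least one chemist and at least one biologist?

34

With no constraint there are C(7,4) = 35 possible selections.
Subtract selections that omit an entire group: no chemists → C(4,4) = 1; no biologists → C(3,4) = 0.
Both groups omitted at once is impossible, so 35 − 1 = 34.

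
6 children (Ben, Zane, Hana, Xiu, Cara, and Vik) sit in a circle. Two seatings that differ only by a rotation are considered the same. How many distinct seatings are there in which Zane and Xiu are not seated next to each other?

72

Without the restriction there are (5)! = 120 seatings.
Those with Zane next to Xiu: fuse the pair into one unit and seat 5 units around a circle — 2·(4)! = 48.
Subtracting, 120 − 48 = 72.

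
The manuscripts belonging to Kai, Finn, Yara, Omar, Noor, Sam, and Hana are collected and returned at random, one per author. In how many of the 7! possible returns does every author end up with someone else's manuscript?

1854

Let Aᵢ be the assignments in which author i gets their own manuscript. We want the size of the complement of A₁∪…∪A_7.
By inclusion–exclusion this is Σ_{j=0}^{7} (−1)^j C(7,j)·(7−j)!.
Computing: 5040 − 5040 + 2520 − 840 + 210 − 42 + 7 − 1 = 1854.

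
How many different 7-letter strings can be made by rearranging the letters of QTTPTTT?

QTTPTTT has 7 letters with T appearing 5 times.
Dividing 7! = 5040 by 5! = 120 for the repeated letters gives 42.

42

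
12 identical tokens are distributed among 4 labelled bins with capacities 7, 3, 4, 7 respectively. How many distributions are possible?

By stars and bars, unrestricted non-negative solutions to x_1+…+x_4 = 12 number C(12+3,3) = 455.
Subtract solutions that violate a single cap (substitute x_i' = x_i − (cap_i+1)): x_1 ≥ 8 gives C(7,3) = 35; x_2 ≥ 4 gives C(11,3) = 165; x_3 ≥ 5 gives C(10,3) = 120; x_4 ≥ 8 gives C(7,3) = 35. Together 355.
Add back pairs where two caps are both exceeded: 1 + 0 + 0 + 20 + 1 + 0 = 22.
By inclusion–exclusion the count is 455 − 355 + 22 = 122.

122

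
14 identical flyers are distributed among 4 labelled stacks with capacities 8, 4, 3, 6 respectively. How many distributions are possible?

By stars and bars, unrestricted non-negative solutions to x_1+…+x_4 = 14 number C(14+3,3) = 680.
Subtract solutions that violate a single cap (substitute x_i' = x_i − (cap_i+1)): x_1 ≥ 9 gives C(8,3) = 56; x_2 ≥ 5 gives C(12,3) = 220; x_3 ≥ 4 gives C(13,3) = 286; x_4 ≥ 7 gives C(10,3) = 120. Together 682.
Add back pairs where two caps are both exceeded: 1 + 4 + 0 + 56 + 10 + 20 = 91.
By inclusion–exclusion the count is 680 − 682 + 91 = 89.

89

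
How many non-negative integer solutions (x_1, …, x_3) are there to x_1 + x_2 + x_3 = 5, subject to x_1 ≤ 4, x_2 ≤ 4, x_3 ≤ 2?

Without the upper bounds there are C(7,2) = 21 ways to split 5 among 3 variables.
Subtract solutions that violate a single cap (substitute x_i' = x_i − (cap_i+1)): x_1 ≥ 5 gives C(2,2) = 1; x_2 ≥ 5 gives C(2,2) = 1; x_3 ≥ 3 gives C(4,2) = 6. Together 8.
No two caps can be exceeded simultaneously, so the pair terms are all 0.
By inclusion–exclusion the count is 21 − 8 + 0 = 13.

13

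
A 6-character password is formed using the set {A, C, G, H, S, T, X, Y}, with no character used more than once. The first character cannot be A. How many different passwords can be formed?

17640

The first character has 8−1 = 7 choices (anything except A).
The remaining 5 characters are filled from the other 7 symbols without repetition: 7 × 6 × 5 × 4 × 3 = 2520.
Total: 7 × 2520 = 17640.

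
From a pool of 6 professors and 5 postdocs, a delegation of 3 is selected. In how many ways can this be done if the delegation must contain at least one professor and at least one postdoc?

With no constraint there are C(11,3) = 165 possible selections.
Subtract selections that omit an entire group: no professors → C(5,3) = 10; no postdocs → C(6,3) = 20.
Both groups omitted at once is impossible, so 165 − 30 = 135.

135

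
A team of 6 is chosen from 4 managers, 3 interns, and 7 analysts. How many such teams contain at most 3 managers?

2958

Split by how many managers are chosen (0 through 3).
Sum: C(4,0)·C(10,6) + C(4,1)·C(10,5) + C(4,2)·C(10,4) + C(4,3)·C(10,3) = 210 + 1008 + 1260 + 480 = 2958.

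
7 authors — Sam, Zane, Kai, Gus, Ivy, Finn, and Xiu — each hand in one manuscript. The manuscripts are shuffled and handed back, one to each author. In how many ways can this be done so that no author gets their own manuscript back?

Count assignments avoiding every fixed point. For any j of the 7 authors fixed to their own manuscript, the other 7−j can be arranged in (7−j)! ways.
By inclusion–exclusion this is Σ_{j=0}^{7} (−1)^j C(7,j)·(7−j)!.
Computing: 5040 − 5040 + 2520 − 840 + 210 − 42 + 7 − 1 = 1854.

1854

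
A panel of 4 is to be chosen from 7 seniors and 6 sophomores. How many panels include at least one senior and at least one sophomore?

Total 4-person selections from all 13: C(13,4) = 715.
Selections missing a whole group: no seniors → C(6,4) = 15; no sophomores → C(7,4) = 35.
Both groups omitted at once is impossible, so 715 − 50 = 665.

665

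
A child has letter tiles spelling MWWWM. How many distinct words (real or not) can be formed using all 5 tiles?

10

The 5 letters of MWWWM have repeats: M appearing twice and W appearing 3 times.
So there are 5! / (3!·2!) = 10 distinguishable arrangements.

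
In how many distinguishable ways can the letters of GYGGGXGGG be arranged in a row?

72

The 9 letters of GYGGGXGGG have repeats: G appearing 7 times.
Dividing 9! = 362880 by 7! = 5040 for the repeated letters gives 72.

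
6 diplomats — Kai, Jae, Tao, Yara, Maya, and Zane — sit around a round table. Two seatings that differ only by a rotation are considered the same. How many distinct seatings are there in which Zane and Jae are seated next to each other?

Glue Zane and Jae into a block (2 internal orders). Seating 5 units around a circle gives (4)! arrangements.
So 2 × (4)! = 2 × 24 = 48.

48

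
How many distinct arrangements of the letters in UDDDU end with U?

4

With the last slot taken by U, it remains to arrange the other 4 letters (DDDU).
Those 4 letters have D appearing 3 times, giving (4)!/(3!) = 4.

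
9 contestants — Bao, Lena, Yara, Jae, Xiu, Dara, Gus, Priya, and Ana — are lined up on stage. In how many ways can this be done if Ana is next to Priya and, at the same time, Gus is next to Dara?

20160

Treat {Ana,Priya} as one block (2 orders) and {Gus,Dara} as another (2 orders).
That leaves 7 units to arrange: 2 × 2 × 7! = 4 × 5040 = 20160.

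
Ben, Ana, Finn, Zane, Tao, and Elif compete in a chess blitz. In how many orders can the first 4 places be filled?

There are 6 choices for 1st place, 5 for 2nd, and so on down to 3 for position 4.
That gives 6 × 5 × 4 × 3 = 360.

360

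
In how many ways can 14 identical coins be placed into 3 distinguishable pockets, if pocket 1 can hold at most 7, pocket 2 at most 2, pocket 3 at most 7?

6

By stars and bars, unrestricted non-negative solutions to x_1+…+x_3 = 14 number C(14+2,2) = 120.
Subtract solutions that violate a single cap (substitute x_i' = x_i − (cap_i+1)): x_1 ≥ 8 gives C(8,2) = 28; x_2 ≥ 3 gives C(13,2) = 78; x_3 ≥ 8 gives C(8,2) = 28. Together 134.
Add back pairs where two caps are both exceeded: 10 + 0 + 10 = 20.
By inclusion–exclusion the count is 120 − 134 + 20 = 6.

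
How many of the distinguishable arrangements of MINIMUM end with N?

60

With the last slot taken by N, it remains to arrange the other 6 letters (MIIMUM).
Those 6 letters have I appearing twice and M appearing 3 times, giving (6)!/(3!·2!) = 60.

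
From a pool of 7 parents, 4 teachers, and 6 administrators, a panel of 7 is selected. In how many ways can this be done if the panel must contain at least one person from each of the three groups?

17283

Unrestricted: C(17,7) = 19448 ways to pick any 7 of the 17.
Subtract selections that omit an entire group: no parents → C(10,7) = 120; no teachers → C(13,7) = 1716; no administrators → C(11,7) = 330.
Add back selections omitting two groups (i.e. drawn from a single group): C(7,7) + C(4,7) + C(6,7) = 1.
By inclusion–exclusion: 19448 − 2166 + 1 = 17283.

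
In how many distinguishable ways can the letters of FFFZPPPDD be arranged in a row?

Letter multiplicities in FFFZPPPDD: D×2, F×3, P×3, Z×1.
The number of distinct arrangements is 9!/(3!·3!·2!) = 362880/72 = 5040.

5040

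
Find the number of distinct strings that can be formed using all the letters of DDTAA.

30

DDTAA has 5 letters with A appearing twice and D appearing twice.
The number of distinct arrangements is 5!/(2!·2!) = 120/4 = 30.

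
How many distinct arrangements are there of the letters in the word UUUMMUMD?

The 8 letters of UUUMMUMD have repeats: M appearing 3 times and U appearing 4 times.
The number of distinct arrangements is 8!/(4!·3!) = 40320/144 = 280.

280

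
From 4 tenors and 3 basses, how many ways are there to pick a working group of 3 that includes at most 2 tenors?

31

Split by how many tenors are chosen (0 through 2).
Sum: C(4,0)·C(3,3) + C(4,1)·C(3,2) + C(4,2)·C(3,1) = 1 + 12 + 18 = 31.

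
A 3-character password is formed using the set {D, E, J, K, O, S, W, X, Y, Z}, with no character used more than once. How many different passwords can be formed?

720

This is a permutation of 3 out of 10: P(10,3) = 10!/7!.
That product is 10 × 9 × 8 = 720.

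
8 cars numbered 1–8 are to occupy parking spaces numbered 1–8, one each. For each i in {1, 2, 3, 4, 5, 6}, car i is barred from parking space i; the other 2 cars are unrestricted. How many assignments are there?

18806

Let Aᵢ (for 1 ≤ i ≤ 6) be the placements that put car i in its forbidden parking space. Any j of these fix j positions, leaving (8−j)! ways to fill the rest, and there are C(6,j) ways to pick which j.
By inclusion–exclusion, the number of valid placements is Σ_{j=0}^{6} (−1)^j C(6,j)·(8−j)!.
Computing: 40320 − 30240 + 10800 − 2400 + 360 − 36 + 2 = 18806.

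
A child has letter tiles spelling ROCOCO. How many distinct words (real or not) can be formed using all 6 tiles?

The 6 letters of ROCOCO have repeats: C appearing twice and O appearing 3 times.
Dividing 6! = 720 by 3!·2! = 12 for the repeated letters gives 60.

60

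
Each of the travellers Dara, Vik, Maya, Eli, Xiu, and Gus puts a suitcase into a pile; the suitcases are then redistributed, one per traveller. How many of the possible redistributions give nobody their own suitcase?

Count assignments avoiding every fixed point. For any j of the 6 travellers fixed to their own suitcase, the other 6−j can be arranged in (6−j)! ways.
By inclusion–exclusion this is Σ_{j=0}^{6} (−1)^j C(6,j)·(6−j)!.
Computing: 720 − 720 + 360 − 120 + 30 − 6 + 1 = 265.

265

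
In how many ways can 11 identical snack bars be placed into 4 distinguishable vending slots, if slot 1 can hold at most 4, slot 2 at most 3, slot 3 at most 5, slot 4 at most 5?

68

By stars and bars, unrestricted non-negative solutions to x_1+…+x_4 = 11 number C(11+3,3) = 364.
Subtract solutions that violate a single cap (substitute x_i' = x_i − (cap_i+1)): x_1 ≥ 5 gives C(9,3) = 84; x_2 ≥ 4 gives C(10,3) = 120; x_3 ≥ 6 gives C(8,3) = 56; x_4 ≥ 6 gives C(8,3) = 56. Together 316.
Add back pairs where two caps are both exceeded: 10 + 1 + 1 + 4 + 4 + 0 = 20.
By inclusion–exclusion the count is 364 − 316 + 20 = 68.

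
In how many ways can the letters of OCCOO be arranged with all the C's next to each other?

Treat the 2 copies of C as a single block. The multiset to arrange is then {CC, O, O, O}, 4 items in all.
That gives (4)!/(3!) = 4 arrangements.

4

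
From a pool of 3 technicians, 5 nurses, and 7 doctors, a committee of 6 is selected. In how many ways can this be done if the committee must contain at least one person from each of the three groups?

With no constraint there are C(15,6) = 5005 possible selections.
Selections missing a whole group: no technicians → C(12,6) = 924; no nurses → C(10,6) = 210; no doctors → C(8,6) = 28.
Add back selections omitting two groups (i.e. drawn from a single group): C(3,6) + C(5,6) + C(7,6) = 7.
By inclusion–exclusion: 5005 − 1162 + 7 = 3850.

3850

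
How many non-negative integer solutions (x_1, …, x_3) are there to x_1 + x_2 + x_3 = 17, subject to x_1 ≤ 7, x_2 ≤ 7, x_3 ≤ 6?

10

By stars and bars, unrestricted non-negative solutions to x_1+…+x_3 = 17 number C(17+2,2) = 171.
Subtract solutions that violate a single cap (substitute x_i' = x_i − (cap_i+1)): x_1 ≥ 8 gives C(11,2) = 55; x_2 ≥ 8 gives C(11,2) = 55; x_3 ≥ 7 gives C(12,2) = 66. Together 176.
Add back pairs where two caps are both exceeded: 3 + 6 + 6 = 15.
By inclusion–exclusion the count is 171 − 176 + 15 = 10.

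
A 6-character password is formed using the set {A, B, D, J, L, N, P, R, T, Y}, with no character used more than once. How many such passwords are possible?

This is a permutation of 6 out of 10: P(10,6) = 10!/4!.
That product is 10 × 9 × 8 × 7 × 6 × 5 = 151200.

151200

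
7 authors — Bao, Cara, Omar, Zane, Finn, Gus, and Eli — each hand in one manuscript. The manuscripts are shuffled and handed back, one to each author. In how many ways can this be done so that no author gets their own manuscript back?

This is the derangement count D_7: permutations of 7 items with no fixed point.
By inclusion–exclusion this is Σ_{j=0}^{7} (−1)^j C(7,j)·(7−j)!.
Computing: 5040 − 5040 + 2520 − 840 + 210 − 42 + 7 − 1 = 1854.

1854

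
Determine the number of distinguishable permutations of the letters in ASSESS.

30

The 6 letters of ASSESS have repeats: S appearing 4 times.
Dividing 6! = 720 by 4! = 24 for the repeated letters gives 30.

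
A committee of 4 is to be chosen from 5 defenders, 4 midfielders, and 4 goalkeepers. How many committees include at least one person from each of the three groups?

With no constraint there are C(13,4) = 715 possible selections.
Subtract selections that omit an entire group: no defenders → C(8,4) = 70; no midfielders → C(9,4) = 126; no goalkeepers → C(9,4) = 126.
Add back selections omitting two groups (i.e. drawn from a single group): C(5,4) + C(4,4) + C(4,4) = 7.
By inclusion–exclusion: 715 − 322 + 7 = 400.

400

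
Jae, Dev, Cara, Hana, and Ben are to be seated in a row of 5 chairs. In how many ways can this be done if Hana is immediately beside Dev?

48

Treat {Hana, Dev} as a single unit. There are 4 units to order, and the pair itself can be ordered 2 ways.
So the count is 2·(4)! = 48.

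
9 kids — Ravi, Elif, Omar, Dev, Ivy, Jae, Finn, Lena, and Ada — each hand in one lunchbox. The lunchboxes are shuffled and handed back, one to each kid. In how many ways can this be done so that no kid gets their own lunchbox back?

133496

Count assignments avoiding every fixed point. For any j of the 9 kids fixed to their own lunchbox, the other 9−j can be arranged in (9−j)! ways.
By inclusion–exclusion this is Σ_{j=0}^{9} (−1)^j C(9,j)·(9−j)!.
Computing: 362880 − 362880 + 181440 − 60480 + 15120 − 3024 + 504 − 72 + 9 − 1 = 133496.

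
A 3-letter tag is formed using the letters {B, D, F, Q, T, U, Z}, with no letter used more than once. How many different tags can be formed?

210

Choose and order 3 of the 7 symbols: the first letter has 7 options, the next 6, then 5.
7 × 6 × 5 = 210.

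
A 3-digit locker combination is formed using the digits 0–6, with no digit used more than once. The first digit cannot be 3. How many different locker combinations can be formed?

The first digit has 7−1 = 6 choices (anything except 3).
The remaining 2 digits are filled from the other 6 symbols without repetition: 6 × 5 = 30.
Total: 6 × 30 = 180.

180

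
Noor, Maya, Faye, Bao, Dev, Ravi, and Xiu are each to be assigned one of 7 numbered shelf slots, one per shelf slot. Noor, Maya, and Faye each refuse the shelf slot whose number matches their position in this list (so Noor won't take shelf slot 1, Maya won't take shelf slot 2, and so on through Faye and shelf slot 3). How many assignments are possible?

3216

Let Aᵢ (for i ∈ {1, 2, 3}) be the placements that put person i in their forbidden shelf slot. Any j of these fix j positions, leaving (7−j)! ways to fill the rest, and there are C(3,j) ways to pick which j.
By inclusion–exclusion, the number of valid placements is Σ_{j=0}^{3} (−1)^j C(3,j)·(7−j)!.
Computing: 5040 − 2160 + 360 − 24 = 3216.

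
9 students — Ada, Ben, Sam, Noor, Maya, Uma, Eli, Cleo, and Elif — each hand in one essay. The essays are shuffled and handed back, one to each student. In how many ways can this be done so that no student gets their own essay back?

133496

This is the derangement count D_9: permutations of 9 items with no fixed point.
By inclusion–exclusion this is Σ_{j=0}^{9} (−1)^j C(9,j)·(9−j)!.
Computing: 362880 − 362880 + 181440 − 60480 + 15120 − 3024 + 504 − 72 + 9 − 1 = 133496.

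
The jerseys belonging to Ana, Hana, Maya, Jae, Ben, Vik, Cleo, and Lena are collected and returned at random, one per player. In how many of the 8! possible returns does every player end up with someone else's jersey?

Let Aᵢ be the assignments in which player i gets their old jersey. We want the size of the complement of A₁∪…∪A_8.
By inclusion–exclusion this is Σ_{j=0}^{8} (−1)^j C(8,j)·(8−j)!.
Computing: 40320 − 40320 + 20160 − 6720 + 1680 − 336 + 56 − 8 + 1 = 14833.

14833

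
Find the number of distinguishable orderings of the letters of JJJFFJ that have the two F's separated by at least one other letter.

10

There are 6!/(4!·2!) = 15 arrangements of JJJFFJ in total.
If the two F's are adjacent, glue them into one block, leaving 5 items to arrange: (5)!/(4!) = 5 ways.
Hence 15 − 5 = 10.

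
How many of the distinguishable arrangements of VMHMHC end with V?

30

Fix V in the last position and arrange the remaining 5 letters.
Those 5 letters have H appearing twice and M appearing twice, giving (5)!/(2!·2!) = 30.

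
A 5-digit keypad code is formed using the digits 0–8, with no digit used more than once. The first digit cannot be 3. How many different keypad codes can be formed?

13440

The first digit has 9−1 = 8 choices (anything except 3).
The remaining 4 digits are filled from the other 8 symbols without repetition: 8 × 7 × 6 × 5 = 1680.
Total: 8 × 1680 = 13440.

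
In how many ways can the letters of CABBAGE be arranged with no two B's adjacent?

There are 7!/(2!·2!) = 1260 arrangements of CABBAGE in total.
If the two B's are adjacent, glue them into one block, leaving 6 items to arrange: (6)!/(2!) = 360 ways.
Subtracting, 1260 − 360 = 900 arrangements keep the B's apart.

900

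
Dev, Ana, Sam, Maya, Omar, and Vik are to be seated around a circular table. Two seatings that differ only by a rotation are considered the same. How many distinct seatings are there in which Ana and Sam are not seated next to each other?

All circular seatings of 6 people number (5)! = 120.
Seatings with Ana beside Sam: treat them as a block with 2 internal orders, giving 2 × (4)! = 48.
Subtracting, 120 − 48 = 72.

72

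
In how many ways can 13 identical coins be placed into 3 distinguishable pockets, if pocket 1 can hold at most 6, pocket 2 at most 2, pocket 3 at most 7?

By stars and bars, unrestricted non-negative solutions to x_1+…+x_3 = 13 number C(13+2,2) = 105.
Subtract solutions that violate a single cap (substitute x_i' = x_i − (cap_i+1)): x_1 ≥ 7 gives C(8,2) = 28; x_2 ≥ 3 gives C(12,2) = 66; x_3 ≥ 8 gives C(7,2) = 21. Together 115.
Add back pairs where two caps are both exceeded: 10 + 0 + 6 = 16.
By inclusion–exclusion the count is 105 − 115 + 16 = 6.

6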